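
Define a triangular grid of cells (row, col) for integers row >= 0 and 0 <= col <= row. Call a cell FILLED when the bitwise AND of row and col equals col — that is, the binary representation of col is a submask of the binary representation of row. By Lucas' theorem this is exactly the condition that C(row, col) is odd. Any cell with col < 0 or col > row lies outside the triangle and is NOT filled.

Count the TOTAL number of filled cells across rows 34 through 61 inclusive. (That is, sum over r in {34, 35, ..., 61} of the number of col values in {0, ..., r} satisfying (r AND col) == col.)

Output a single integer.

r34=100010 pc2: +4 =4
r35=100011 pc3: +8 =12
r36=100100 pc2: +4 =16
r37=100101 pc3: +8 =24
r38=100110 pc3: +8 =32
r39=100111 pc4: +16 =48
r40=101000 pc2: +4 =52
r41=101001 pc3: +8 =60
r42=101010 pc3: +8 =68
r43=101011 pc4: +16 =84
r44=101100 pc3: +8 =92
r45=101101 pc4: +16 =108
r46=101110 pc4: +16 =124
r47=101111 pc5: +32 =156
r48=110000 pc2: +4 =160
r49=110001 pc3: +8 =168
r50=110010 pc3: +8 =176
r51=110011 pc4: +16 =192
r52=110100 pc3: +8 =200
r53=110101 pc4: +16 =216
r54=110110 pc4: +16 =232
r55=110111 pc5: +32 =264
r56=111000 pc3: +8 =272
r57=111001 pc4: +16 =288
r58=111010 pc4: +16 =304
r59=111011 pc5: +32 =336
r60=111100 pc4: +16 =352
r61=111101 pc5: +32 =384

Answer: 384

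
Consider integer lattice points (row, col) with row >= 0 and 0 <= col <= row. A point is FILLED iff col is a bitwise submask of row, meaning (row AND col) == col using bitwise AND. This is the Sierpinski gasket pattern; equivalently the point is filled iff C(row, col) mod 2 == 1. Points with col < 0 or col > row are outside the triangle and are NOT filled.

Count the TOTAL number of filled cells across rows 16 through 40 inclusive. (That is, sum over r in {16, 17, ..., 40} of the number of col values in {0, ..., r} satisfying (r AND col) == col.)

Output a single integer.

Answer: 220

Derivation:
r16=10000 pc1: +2 =2
r17=10001 pc2: +4 =6
r18=10010 pc2: +4 =10
r19=10011 pc3: +8 =18
r20=10100 pc2: +4 =22
r21=10101 pc3: +8 =30
r22=10110 pc3: +8 =38
r23=10111 pc4: +16 =54
r24=11000 pc2: +4 =58
r25=11001 pc3: +8 =66
r26=11010 pc3: +8 =74
r27=11011 pc4: +16 =90
r28=11100 pc3: +8 =98
r29=11101 pc4: +16 =114
r30=11110 pc4: +16 =130
r31=11111 pc5: +32 =162
r32=100000 pc1: +2 =164
r33=100001 pc2: +4 =168
r34=100010 pc2: +4 =172
r35=100011 pc3: +8 =180
r36=100100 pc2: +4 =184
r37=100101 pc3: +8 =192
r38=100110 pc3: +8 =200
r39=100111 pc4: +16 =216
r40=101000 pc2: +4 =220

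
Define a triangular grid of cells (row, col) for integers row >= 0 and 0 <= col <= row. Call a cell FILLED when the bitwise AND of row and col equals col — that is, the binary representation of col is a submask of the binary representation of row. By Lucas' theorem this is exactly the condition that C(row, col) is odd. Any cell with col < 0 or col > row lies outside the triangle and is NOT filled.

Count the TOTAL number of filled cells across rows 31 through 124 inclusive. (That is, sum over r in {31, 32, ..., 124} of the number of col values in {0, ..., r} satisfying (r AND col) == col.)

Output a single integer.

r31=11111 pc5: +32 =32
r32=100000 pc1: +2 =34
r33=100001 pc2: +4 =38
r34=100010 pc2: +4 =42
r35=100011 pc3: +8 =50
r36=100100 pc2: +4 =54
r37=100101 pc3: +8 =62
r38=100110 pc3: +8 =70
r39=100111 pc4: +16 =86
r40=101000 pc2: +4 =90
r41=101001 pc3: +8 =98
r42=101010 pc3: +8 =106
r43=101011 pc4: +16 =122
r44=101100 pc3: +8 =130
r45=101101 pc4: +16 =146
r46=101110 pc4: +16 =162
r47=101111 pc5: +32 =194
r48=110000 pc2: +4 =198
r49=110001 pc3: +8 =206
r50=110010 pc3: +8 =214
r51=110011 pc4: +16 =230
r52=110100 pc3: +8 =238
r53=110101 pc4: +16 =254
r54=110110 pc4: +16 =270
r55=110111 pc5: +32 =302
r56=111000 pc3: +8 =310
r57=111001 pc4: +16 =326
r58=111010 pc4: +16 =342
r59=111011 pc5: +32 =374
r60=111100 pc4: +16 =390
r61=111101 pc5: +32 =422
r62=111110 pc5: +32 =454
r63=111111 pc6: +64 =518
r64=1000000 pc1: +2 =520
r65=1000001 pc2: +4 =524
r66=1000010 pc2: +4 =528
r67=1000011 pc3: +8 =536
r68=1000100 pc2: +4 =540
r69=1000101 pc3: +8 =548
r70=1000110 pc3: +8 =556
r71=1000111 pc4: +16 =572
r72=1001000 pc2: +4 =576
r73=1001001 pc3: +8 =584
r74=1001010 pc3: +8 =592
r75=1001011 pc4: +16 =608
r76=1001100 pc3: +8 =616
r77=1001101 pc4: +16 =632
r78=1001110 pc4: +16 =648
r79=1001111 pc5: +32 =680
r80=1010000 pc2: +4 =684
r81=1010001 pc3: +8 =692
r82=1010010 pc3: +8 =700
r83=1010011 pc4: +16 =716
r84=1010100 pc3: +8 =724
r85=1010101 pc4: +16 =740
r86=1010110 pc4: +16 =756
r87=1010111 pc5: +32 =788
r88=1011000 pc3: +8 =796
r89=1011001 pc4: +16 =812
r90=1011010 pc4: +16 =828
r91=1011011 pc5: +32 =860
r92=1011100 pc4: +16 =876
r93=1011101 pc5: +32 =908
r94=1011110 pc5: +32 =940
r95=1011111 pc6: +64 =1004
r96=1100000 pc2: +4 =1008
r97=1100001 pc3: +8 =1016
r98=1100010 pc3: +8 =1024
r99=1100011 pc4: +16 =1040
r100=1100100 pc3: +8 =1048
r101=1100101 pc4: +16 =1064
r102=1100110 pc4: +16 =1080
r103=1100111 pc5: +32 =1112
r104=1101000 pc3: +8 =1120
r105=1101001 pc4: +16 =1136
r106=1101010 pc4: +16 =1152
r107=1101011 pc5: +32 =1184
r108=1101100 pc4: +16 =1200
r109=1101101 pc5: +32 =1232
r110=1101110 pc5: +32 =1264
r111=1101111 pc6: +64 =1328
r112=1110000 pc3: +8 =1336
r113=1110001 pc4: +16 =1352
r114=1110010 pc4: +16 =1368
r115=1110011 pc5: +32 =1400
r116=1110100 pc4: +16 =1416
r117=1110101 pc5: +32 =1448
r118=1110110 pc5: +32 =1480
r119=1110111 pc6: +64 =1544
r120=1111000 pc4: +16 =1560
r121=1111001 pc5: +32 =1592
r122=1111010 pc5: +32 =1624
r123=1111011 pc6: +64 =1688
r124=1111100 pc5: +32 =1720

Answer: 1720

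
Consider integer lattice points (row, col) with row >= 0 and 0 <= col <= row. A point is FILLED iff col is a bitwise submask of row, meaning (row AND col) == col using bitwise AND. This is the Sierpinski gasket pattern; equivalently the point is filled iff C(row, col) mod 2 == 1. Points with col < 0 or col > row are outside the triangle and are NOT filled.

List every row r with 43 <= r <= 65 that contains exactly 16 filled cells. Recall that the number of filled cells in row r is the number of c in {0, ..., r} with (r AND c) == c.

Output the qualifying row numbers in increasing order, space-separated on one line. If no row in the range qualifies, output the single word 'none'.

Answer: 43 45 46 51 53 54 57 58 60

Derivation:
Row r has 2^popcount(r) filled cells, so we need popcount(r) = log2(16) = 4.
Scan r = 43..65 and keep those with exactly 4 one-bits:
r=43=101011 popcount=4 -> KEEP
r=44=101100 popcount=3 -> skip
r=45=101101 popcount=4 -> KEEP
r=46=101110 popcount=4 -> KEEP
r=47=101111 popcount=5 -> skip
r=48=110000 popcount=2 -> skip
r=49=110001 popcount=3 -> skip
r=50=110010 popcount=3 -> skip
r=51=110011 popcount=4 -> KEEP
r=52=110100 popcount=3 -> skip
r=53=110101 popcount=4 -> KEEP
r=54=110110 popcount=4 -> KEEP
r=55=110111 popcount=5 -> skip
r=56=111000 popcount=3 -> skip
r=57=111001 popcount=4 -> KEEP
r=58=111010 popcount=4 -> KEEP
r=59=111011 popcount=5 -> skip
r=60=111100 popcount=4 -> KEEP
r=61=111101 popcount=5 -> skip
r=62=111110 popcount=5 -> skip
r=63=111111 popcount=6 -> skip
r=64=1000000 popcount=1 -> skip
r=65=1000001 popcount=2 -> skip
Kept rows: 43 45 46 51 53 54 57 58 60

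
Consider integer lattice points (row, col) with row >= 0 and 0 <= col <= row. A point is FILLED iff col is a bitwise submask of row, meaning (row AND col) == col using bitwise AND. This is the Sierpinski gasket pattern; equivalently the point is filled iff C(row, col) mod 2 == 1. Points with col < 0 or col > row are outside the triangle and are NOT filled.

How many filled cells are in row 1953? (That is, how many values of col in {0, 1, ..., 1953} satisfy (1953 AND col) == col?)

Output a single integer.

Answer: 64

Derivation:
1953 in binary = 11110100001
popcount(1953) = number of 1-bits in 11110100001 = 6
A col c satisfies (1953 AND c) == c iff every set bit of c is also set in 1953; each of the 6 set bits of 1953 can independently be on or off in c.
count = 2^6 = 64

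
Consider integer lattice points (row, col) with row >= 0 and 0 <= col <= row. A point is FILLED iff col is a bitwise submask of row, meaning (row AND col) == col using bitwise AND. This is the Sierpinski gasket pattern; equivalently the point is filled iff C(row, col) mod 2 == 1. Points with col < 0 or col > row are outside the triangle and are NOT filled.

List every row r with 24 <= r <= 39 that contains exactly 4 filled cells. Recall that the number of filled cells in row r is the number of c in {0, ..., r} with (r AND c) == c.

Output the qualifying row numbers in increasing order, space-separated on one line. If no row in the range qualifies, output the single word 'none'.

Row r has 2^popcount(r) filled cells, so we need popcount(r) = log2(4) = 2.
Scan r = 24..39 and keep those with exactly 2 one-bits:
r=24=11000 popcount=2 -> KEEP
r=25=11001 popcount=3 -> skip
r=26=11010 popcount=3 -> skip
r=27=11011 popcount=4 -> skip
r=28=11100 popcount=3 -> skip
r=29=11101 popcount=4 -> skip
r=30=11110 popcount=4 -> skip
r=31=11111 popcount=5 -> skip
r=32=100000 popcount=1 -> skip
r=33=100001 popcount=2 -> KEEP
r=34=100010 popcount=2 -> KEEP
r=35=100011 popcount=3 -> skip
r=36=100100 popcount=2 -> KEEP
r=37=100101 popcount=3 -> skip
r=38=100110 popcount=3 -> skip
r=39=100111 popcount=4 -> skip
Kept rows: 24 33 34 36

Answer: 24 33 34 36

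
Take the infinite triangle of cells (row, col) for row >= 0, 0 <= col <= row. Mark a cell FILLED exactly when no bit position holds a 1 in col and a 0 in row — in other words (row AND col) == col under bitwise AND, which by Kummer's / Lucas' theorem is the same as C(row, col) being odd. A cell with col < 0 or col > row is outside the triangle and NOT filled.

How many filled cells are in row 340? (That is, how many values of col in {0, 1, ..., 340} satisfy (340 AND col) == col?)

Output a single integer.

340 in binary = 101010100
popcount(340) = number of 1-bits in 101010100 = 4
A col c satisfies (340 AND c) == c iff every set bit of c is also set in 340; each of the 4 set bits of 340 can independently be on or off in c.
count = 2^4 = 16

Answer: 16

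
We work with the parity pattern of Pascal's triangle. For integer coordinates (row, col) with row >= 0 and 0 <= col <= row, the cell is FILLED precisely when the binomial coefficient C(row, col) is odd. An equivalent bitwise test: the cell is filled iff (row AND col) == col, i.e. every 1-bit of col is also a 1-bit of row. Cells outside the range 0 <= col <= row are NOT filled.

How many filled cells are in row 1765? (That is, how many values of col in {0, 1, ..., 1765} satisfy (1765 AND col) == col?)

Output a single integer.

1765 in binary = 11011100101
popcount(1765) = number of 1-bits in 11011100101 = 7
A col c satisfies (1765 AND c) == c iff every set bit of c is also set in 1765; each of the 7 set bits of 1765 can independently be on or off in c.
count = 2^7 = 128

Answer: 128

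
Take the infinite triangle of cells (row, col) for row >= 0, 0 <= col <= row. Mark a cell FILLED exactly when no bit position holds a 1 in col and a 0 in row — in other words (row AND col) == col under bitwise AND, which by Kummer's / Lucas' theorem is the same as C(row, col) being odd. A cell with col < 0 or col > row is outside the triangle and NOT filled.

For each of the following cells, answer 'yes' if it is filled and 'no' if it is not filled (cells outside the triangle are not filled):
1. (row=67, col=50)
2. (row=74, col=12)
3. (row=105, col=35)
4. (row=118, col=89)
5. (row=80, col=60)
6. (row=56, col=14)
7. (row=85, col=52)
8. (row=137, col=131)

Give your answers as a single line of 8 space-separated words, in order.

(67,50): row=0b1000011, col=0b110010, row AND col = 0b10 = 2; 2 != 50 -> empty
(74,12): row=0b1001010, col=0b1100, row AND col = 0b1000 = 8; 8 != 12 -> empty
(105,35): row=0b1101001, col=0b100011, row AND col = 0b100001 = 33; 33 != 35 -> empty
(118,89): row=0b1110110, col=0b1011001, row AND col = 0b1010000 = 80; 80 != 89 -> empty
(80,60): row=0b1010000, col=0b111100, row AND col = 0b10000 = 16; 16 != 60 -> empty
(56,14): row=0b111000, col=0b1110, row AND col = 0b1000 = 8; 8 != 14 -> empty
(85,52): row=0b1010101, col=0b110100, row AND col = 0b10100 = 20; 20 != 52 -> empty
(137,131): row=0b10001001, col=0b10000011, row AND col = 0b10000001 = 129; 129 != 131 -> empty

Answer: no no no no no no no no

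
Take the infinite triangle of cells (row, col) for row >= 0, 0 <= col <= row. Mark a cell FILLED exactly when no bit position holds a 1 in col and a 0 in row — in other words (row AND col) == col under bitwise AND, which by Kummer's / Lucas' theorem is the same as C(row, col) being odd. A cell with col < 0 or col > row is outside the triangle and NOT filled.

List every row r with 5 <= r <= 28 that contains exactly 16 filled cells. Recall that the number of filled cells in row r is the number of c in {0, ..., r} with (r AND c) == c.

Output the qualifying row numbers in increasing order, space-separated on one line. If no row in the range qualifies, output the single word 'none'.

Row r has 2^popcount(r) filled cells, so we need popcount(r) = log2(16) = 4.
Scan r = 5..28 and keep those with exactly 4 one-bits:
r=5=101 popcount=2 -> skip
r=6=110 popcount=2 -> skip
r=7=111 popcount=3 -> skip
r=8=1000 popcount=1 -> skip
r=9=1001 popcount=2 -> skip
r=10=1010 popcount=2 -> skip
r=11=1011 popcount=3 -> skip
r=12=1100 popcount=2 -> skip
r=13=1101 popcount=3 -> skip
r=14=1110 popcount=3 -> skip
r=15=1111 popcount=4 -> KEEP
r=16=10000 popcount=1 -> skip
r=17=10001 popcount=2 -> skip
r=18=10010 popcount=2 -> skip
r=19=10011 popcount=3 -> skip
r=20=10100 popcount=2 -> skip
r=21=10101 popcount=3 -> skip
r=22=10110 popcount=3 -> skip
r=23=10111 popcount=4 -> KEEP
r=24=11000 popcount=2 -> skip
r=25=11001 popcount=3 -> skip
r=26=11010 popcount=3 -> skip
r=27=11011 popcount=4 -> KEEP
r=28=11100 popcount=3 -> skip
Kept rows: 15 23 27

Answer: 15 23 27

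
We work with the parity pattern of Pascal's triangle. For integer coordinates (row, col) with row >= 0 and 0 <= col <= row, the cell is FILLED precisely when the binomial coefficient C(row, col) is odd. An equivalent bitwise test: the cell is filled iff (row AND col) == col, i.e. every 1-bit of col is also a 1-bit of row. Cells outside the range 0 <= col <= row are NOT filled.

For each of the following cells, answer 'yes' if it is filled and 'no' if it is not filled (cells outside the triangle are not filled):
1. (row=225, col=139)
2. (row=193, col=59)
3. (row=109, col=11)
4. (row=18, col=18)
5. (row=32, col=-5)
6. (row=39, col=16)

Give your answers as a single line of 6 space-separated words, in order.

Answer: no no no yes no no

Derivation:
(225,139): row=0b11100001, col=0b10001011, row AND col = 0b10000001 = 129; 129 != 139 -> empty
(193,59): row=0b11000001, col=0b111011, row AND col = 0b1 = 1; 1 != 59 -> empty
(109,11): row=0b1101101, col=0b1011, row AND col = 0b1001 = 9; 9 != 11 -> empty
(18,18): row=0b10010, col=0b10010, row AND col = 0b10010 = 18; 18 == 18 -> filled
(32,-5): col outside [0, 32] -> not filled
(39,16): row=0b100111, col=0b10000, row AND col = 0b0 = 0; 0 != 16 -> empty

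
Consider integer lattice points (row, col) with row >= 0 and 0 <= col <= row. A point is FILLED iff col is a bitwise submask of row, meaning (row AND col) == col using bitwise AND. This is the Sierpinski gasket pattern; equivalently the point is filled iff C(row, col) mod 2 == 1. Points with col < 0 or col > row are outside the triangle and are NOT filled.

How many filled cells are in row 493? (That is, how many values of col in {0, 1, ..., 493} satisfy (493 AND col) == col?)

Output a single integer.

Answer: 128

Derivation:
493 in binary = 111101101
popcount(493) = number of 1-bits in 111101101 = 7
A col c satisfies (493 AND c) == c iff every set bit of c is also set in 493; each of the 7 set bits of 493 can independently be on or off in c.
count = 2^7 = 128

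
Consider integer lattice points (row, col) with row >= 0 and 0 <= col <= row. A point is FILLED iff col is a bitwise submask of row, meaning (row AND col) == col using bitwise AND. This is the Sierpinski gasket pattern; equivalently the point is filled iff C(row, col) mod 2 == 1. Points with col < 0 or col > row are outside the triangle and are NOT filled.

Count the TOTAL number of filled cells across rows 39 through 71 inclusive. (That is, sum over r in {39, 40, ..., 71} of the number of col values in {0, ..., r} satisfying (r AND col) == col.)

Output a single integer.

r39=100111 pc4: +16 =16
r40=101000 pc2: +4 =20
r41=101001 pc3: +8 =28
r42=101010 pc3: +8 =36
r43=101011 pc4: +16 =52
r44=101100 pc3: +8 =60
r45=101101 pc4: +16 =76
r46=101110 pc4: +16 =92
r47=101111 pc5: +32 =124
r48=110000 pc2: +4 =128
r49=110001 pc3: +8 =136
r50=110010 pc3: +8 =144
r51=110011 pc4: +16 =160
r52=110100 pc3: +8 =168
r53=110101 pc4: +16 =184
r54=110110 pc4: +16 =200
r55=110111 pc5: +32 =232
r56=111000 pc3: +8 =240
r57=111001 pc4: +16 =256
r58=111010 pc4: +16 =272
r59=111011 pc5: +32 =304
r60=111100 pc4: +16 =320
r61=111101 pc5: +32 =352
r62=111110 pc5: +32 =384
r63=111111 pc6: +64 =448
r64=1000000 pc1: +2 =450
r65=1000001 pc2: +4 =454
r66=1000010 pc2: +4 =458
r67=1000011 pc3: +8 =466
r68=1000100 pc2: +4 =470
r69=1000101 pc3: +8 =478
r70=1000110 pc3: +8 =486
r71=1000111 pc4: +16 =502

Answer: 502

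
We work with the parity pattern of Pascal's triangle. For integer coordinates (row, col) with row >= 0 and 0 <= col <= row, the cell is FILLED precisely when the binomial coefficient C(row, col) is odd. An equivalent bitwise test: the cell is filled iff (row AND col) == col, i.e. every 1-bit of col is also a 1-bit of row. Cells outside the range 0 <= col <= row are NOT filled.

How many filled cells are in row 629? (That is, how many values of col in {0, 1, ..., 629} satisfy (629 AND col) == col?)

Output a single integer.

629 in binary = 1001110101
popcount(629) = number of 1-bits in 1001110101 = 6
A col c satisfies (629 AND c) == c iff every set bit of c is also set in 629; each of the 6 set bits of 629 can independently be on or off in c.
count = 2^6 = 64

Answer: 64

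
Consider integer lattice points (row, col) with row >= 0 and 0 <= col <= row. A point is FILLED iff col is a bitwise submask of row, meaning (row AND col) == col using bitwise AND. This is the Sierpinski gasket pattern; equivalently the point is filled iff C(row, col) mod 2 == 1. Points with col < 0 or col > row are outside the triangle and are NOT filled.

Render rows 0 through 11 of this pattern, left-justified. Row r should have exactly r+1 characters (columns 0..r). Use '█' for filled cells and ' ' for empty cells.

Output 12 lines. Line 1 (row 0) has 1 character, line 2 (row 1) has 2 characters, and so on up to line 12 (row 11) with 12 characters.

Answer: █
██
█ █
████
█   █
██  ██
█ █ █ █
████████
█       █
██      ██
█ █     █ █
████    ████

Derivation:
r0=0: █
r1=1: ██
r2=10: █ █
r3=11: ████
r4=100: █   █
r5=101: ██  ██
r6=110: █ █ █ █
r7=111: ████████
r8=1000: █       █
r9=1001: ██      ██
r10=1010: █ █     █ █
r11=1011: ████    ████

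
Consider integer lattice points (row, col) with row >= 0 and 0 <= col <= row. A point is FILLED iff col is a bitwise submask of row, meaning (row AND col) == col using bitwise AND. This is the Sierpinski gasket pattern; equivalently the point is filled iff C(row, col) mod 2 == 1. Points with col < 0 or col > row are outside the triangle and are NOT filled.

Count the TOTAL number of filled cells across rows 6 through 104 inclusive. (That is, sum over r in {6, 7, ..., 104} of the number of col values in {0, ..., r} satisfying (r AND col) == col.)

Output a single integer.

Answer: 1316

Derivation:
r6=110 pc2: +4 =4
r7=111 pc3: +8 =12
r8=1000 pc1: +2 =14
r9=1001 pc2: +4 =18
r10=1010 pc2: +4 =22
r11=1011 pc3: +8 =30
r12=1100 pc2: +4 =34
r13=1101 pc3: +8 =42
r14=1110 pc3: +8 =50
r15=1111 pc4: +16 =66
r16=10000 pc1: +2 =68
r17=10001 pc2: +4 =72
r18=10010 pc2: +4 =76
r19=10011 pc3: +8 =84
r20=10100 pc2: +4 =88
r21=10101 pc3: +8 =96
r22=10110 pc3: +8 =104
r23=10111 pc4: +16 =120
r24=11000 pc2: +4 =124
r25=11001 pc3: +8 =132
r26=11010 pc3: +8 =140
r27=11011 pc4: +16 =156
r28=11100 pc3: +8 =164
r29=11101 pc4: +16 =180
r30=11110 pc4: +16 =196
r31=11111 pc5: +32 =228
r32=100000 pc1: +2 =230
r33=100001 pc2: +4 =234
r34=100010 pc2: +4 =238
r35=100011 pc3: +8 =246
r36=100100 pc2: +4 =250
r37=100101 pc3: +8 =258
r38=100110 pc3: +8 =266
r39=100111 pc4: +16 =282
r40=101000 pc2: +4 =286
r41=101001 pc3: +8 =294
r42=101010 pc3: +8 =302
r43=101011 pc4: +16 =318
r44=101100 pc3: +8 =326
r45=101101 pc4: +16 =342
r46=101110 pc4: +16 =358
r47=101111 pc5: +32 =390
r48=110000 pc2: +4 =394
r49=110001 pc3: +8 =402
r50=110010 pc3: +8 =410
r51=110011 pc4: +16 =426
r52=110100 pc3: +8 =434
r53=110101 pc4: +16 =450
r54=110110 pc4: +16 =466
r55=110111 pc5: +32 =498
r56=111000 pc3: +8 =506
r57=111001 pc4: +16 =522
r58=111010 pc4: +16 =538
r59=111011 pc5: +32 =570
r60=111100 pc4: +16 =586
r61=111101 pc5: +32 =618
r62=111110 pc5: +32 =650
r63=111111 pc6: +64 =714
r64=1000000 pc1: +2 =716
r65=1000001 pc2: +4 =720
r66=1000010 pc2: +4 =724
r67=1000011 pc3: +8 =732
r68=1000100 pc2: +4 =736
r69=1000101 pc3: +8 =744
r70=1000110 pc3: +8 =752
r71=1000111 pc4: +16 =768
r72=1001000 pc2: +4 =772
r73=1001001 pc3: +8 =780
r74=1001010 pc3: +8 =788
r75=1001011 pc4: +16 =804
r76=1001100 pc3: +8 =812
r77=1001101 pc4: +16 =828
r78=1001110 pc4: +16 =844
r79=1001111 pc5: +32 =876
r80=1010000 pc2: +4 =880
r81=1010001 pc3: +8 =888
r82=1010010 pc3: +8 =896
r83=1010011 pc4: +16 =912
r84=1010100 pc3: +8 =920
r85=1010101 pc4: +16 =936
r86=1010110 pc4: +16 =952
r87=1010111 pc5: +32 =984
r88=1011000 pc3: +8 =992
r89=1011001 pc4: +16 =1008
r90=1011010 pc4: +16 =1024
r91=1011011 pc5: +32 =1056
r92=1011100 pc4: +16 =1072
r93=1011101 pc5: +32 =1104
r94=1011110 pc5: +32 =1136
r95=1011111 pc6: +64 =1200
r96=1100000 pc2: +4 =1204
r97=1100001 pc3: +8 =1212
r98=1100010 pc3: +8 =1220
r99=1100011 pc4: +16 =1236
r100=1100100 pc3: +8 =1244
r101=1100101 pc4: +16 =1260
r102=1100110 pc4: +16 =1276
r103=1100111 pc5: +32 =1308
r104=1101000 pc3: +8 =1316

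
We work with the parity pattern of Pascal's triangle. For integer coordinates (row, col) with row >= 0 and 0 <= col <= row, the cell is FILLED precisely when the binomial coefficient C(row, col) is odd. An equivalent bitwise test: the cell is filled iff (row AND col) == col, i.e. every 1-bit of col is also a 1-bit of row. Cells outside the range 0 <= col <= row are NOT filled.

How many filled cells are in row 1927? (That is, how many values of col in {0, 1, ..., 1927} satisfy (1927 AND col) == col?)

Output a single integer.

1927 in binary = 11110000111
popcount(1927) = number of 1-bits in 11110000111 = 7
A col c satisfies (1927 AND c) == c iff every set bit of c is also set in 1927; each of the 7 set bits of 1927 can independently be on or off in c.
count = 2^7 = 128

Answer: 128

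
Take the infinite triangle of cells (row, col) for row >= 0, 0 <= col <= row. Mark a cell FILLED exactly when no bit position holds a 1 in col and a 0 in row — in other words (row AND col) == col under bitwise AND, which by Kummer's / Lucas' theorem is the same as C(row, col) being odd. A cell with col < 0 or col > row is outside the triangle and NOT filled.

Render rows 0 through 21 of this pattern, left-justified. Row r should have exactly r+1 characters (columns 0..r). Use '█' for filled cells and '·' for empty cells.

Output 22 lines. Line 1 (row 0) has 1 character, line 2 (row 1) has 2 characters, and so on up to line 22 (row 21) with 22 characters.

Answer: █
██
█·█
████
█···█
██··██
█·█·█·█
████████
█·······█
██······██
█·█·····█·█
████····████
█···█···█···█
██··██··██··██
█·█·█·█·█·█·█·█
████████████████
█···············█
██··············██
█·█·············█·█
████············████
█···█···········█···█
██··██··········██··██

Derivation:
r0=0: █
r1=1: ██
r2=10: █·█
r3=11: ████
r4=100: █···█
r5=101: ██··██
r6=110: █·█·█·█
r7=111: ████████
r8=1000: █·······█
r9=1001: ██······██
r10=1010: █·█·····█·█
r11=1011: ████····████
r12=1100: █···█···█···█
r13=1101: ██··██··██··██
r14=1110: █·█·█·█·█·█·█·█
r15=1111: ████████████████
r16=10000: █···············█
r17=10001: ██··············██
r18=10010: █·█·············█·█
r19=10011: ████············████
r20=10100: █···█···········█···█
r21=10101: ██··██··········██··██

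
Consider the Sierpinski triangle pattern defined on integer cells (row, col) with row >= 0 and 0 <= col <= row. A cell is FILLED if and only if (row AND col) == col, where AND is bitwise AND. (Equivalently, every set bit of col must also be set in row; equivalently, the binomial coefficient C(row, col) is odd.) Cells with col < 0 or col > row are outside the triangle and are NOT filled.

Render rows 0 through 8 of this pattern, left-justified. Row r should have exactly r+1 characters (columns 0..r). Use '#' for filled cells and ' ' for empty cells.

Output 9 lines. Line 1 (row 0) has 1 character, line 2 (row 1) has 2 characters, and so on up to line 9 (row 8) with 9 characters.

r0=0: #
r1=1: ##
r2=10: # #
r3=11: ####
r4=100: #   #
r5=101: ##  ##
r6=110: # # # #
r7=111: ########
r8=1000: #       #

Answer: #
##
# #
####
#   #
##  ##
# # # #
########
#       #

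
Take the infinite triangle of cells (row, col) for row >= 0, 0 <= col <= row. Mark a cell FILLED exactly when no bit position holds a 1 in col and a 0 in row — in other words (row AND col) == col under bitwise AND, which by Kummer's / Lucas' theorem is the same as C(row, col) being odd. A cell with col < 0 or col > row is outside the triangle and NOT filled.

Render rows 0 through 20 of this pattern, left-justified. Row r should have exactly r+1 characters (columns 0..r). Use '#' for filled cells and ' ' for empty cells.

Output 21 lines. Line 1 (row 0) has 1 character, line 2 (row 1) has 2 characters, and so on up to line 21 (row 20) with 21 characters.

Answer: #
##
# #
####
#   #
##  ##
# # # #
########
#       #
##      ##
# #     # #
####    ####
#   #   #   #
##  ##  ##  ##
# # # # # # # #
################
#               #
##              ##
# #             # #
####            ####
#   #           #   #

Derivation:
r0=0: #
r1=1: ##
r2=10: # #
r3=11: ####
r4=100: #   #
r5=101: ##  ##
r6=110: # # # #
r7=111: ########
r8=1000: #       #
r9=1001: ##      ##
r10=1010: # #     # #
r11=1011: ####    ####
r12=1100: #   #   #   #
r13=1101: ##  ##  ##  ##
r14=1110: # # # # # # # #
r15=1111: ################
r16=10000: #               #
r17=10001: ##              ##
r18=10010: # #             # #
r19=10011: ####            ####
r20=10100: #   #           #   #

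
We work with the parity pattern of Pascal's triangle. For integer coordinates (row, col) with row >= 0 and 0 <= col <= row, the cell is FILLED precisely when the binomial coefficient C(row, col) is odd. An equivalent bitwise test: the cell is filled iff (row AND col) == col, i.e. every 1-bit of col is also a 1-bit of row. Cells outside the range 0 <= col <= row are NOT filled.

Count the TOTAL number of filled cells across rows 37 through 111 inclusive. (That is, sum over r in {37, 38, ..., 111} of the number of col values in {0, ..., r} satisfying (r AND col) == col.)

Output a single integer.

Answer: 1274

Derivation:
r37=100101 pc3: +8 =8
r38=100110 pc3: +8 =16
r39=100111 pc4: +16 =32
r40=101000 pc2: +4 =36
r41=101001 pc3: +8 =44
r42=101010 pc3: +8 =52
r43=101011 pc4: +16 =68
r44=101100 pc3: +8 =76
r45=101101 pc4: +16 =92
r46=101110 pc4: +16 =108
r47=101111 pc5: +32 =140
r48=110000 pc2: +4 =144
r49=110001 pc3: +8 =152
r50=110010 pc3: +8 =160
r51=110011 pc4: +16 =176
r52=110100 pc3: +8 =184
r53=110101 pc4: +16 =200
r54=110110 pc4: +16 =216
r55=110111 pc5: +32 =248
r56=111000 pc3: +8 =256
r57=111001 pc4: +16 =272
r58=111010 pc4: +16 =288
r59=111011 pc5: +32 =320
r60=111100 pc4: +16 =336
r61=111101 pc5: +32 =368
r62=111110 pc5: +32 =400
r63=111111 pc6: +64 =464
r64=1000000 pc1: +2 =466
r65=1000001 pc2: +4 =470
r66=1000010 pc2: +4 =474
r67=1000011 pc3: +8 =482
r68=1000100 pc2: +4 =486
r69=1000101 pc3: +8 =494
r70=1000110 pc3: +8 =502
r71=1000111 pc4: +16 =518
r72=1001000 pc2: +4 =522
r73=1001001 pc3: +8 =530
r74=1001010 pc3: +8 =538
r75=1001011 pc4: +16 =554
r76=1001100 pc3: +8 =562
r77=1001101 pc4: +16 =578
r78=1001110 pc4: +16 =594
r79=1001111 pc5: +32 =626
r80=1010000 pc2: +4 =630
r81=1010001 pc3: +8 =638
r82=1010010 pc3: +8 =646
r83=1010011 pc4: +16 =662
r84=1010100 pc3: +8 =670
r85=1010101 pc4: +16 =686
r86=1010110 pc4: +16 =702
r87=1010111 pc5: +32 =734
r88=1011000 pc3: +8 =742
r89=1011001 pc4: +16 =758
r90=1011010 pc4: +16 =774
r91=1011011 pc5: +32 =806
r92=1011100 pc4: +16 =822
r93=1011101 pc5: +32 =854
r94=1011110 pc5: +32 =886
r95=1011111 pc6: +64 =950
r96=1100000 pc2: +4 =954
r97=1100001 pc3: +8 =962
r98=1100010 pc3: +8 =970
r99=1100011 pc4: +16 =986
r100=1100100 pc3: +8 =994
r101=1100101 pc4: +16 =1010
r102=1100110 pc4: +16 =1026
r103=1100111 pc5: +32 =1058
r104=1101000 pc3: +8 =1066
r105=1101001 pc4: +16 =1082
r106=1101010 pc4: +16 =1098
r107=1101011 pc5: +32 =1130
r108=1101100 pc4: +16 =1146
r109=1101101 pc5: +32 =1178
r110=1101110 pc5: +32 =1210
r111=1101111 pc6: +64 =1274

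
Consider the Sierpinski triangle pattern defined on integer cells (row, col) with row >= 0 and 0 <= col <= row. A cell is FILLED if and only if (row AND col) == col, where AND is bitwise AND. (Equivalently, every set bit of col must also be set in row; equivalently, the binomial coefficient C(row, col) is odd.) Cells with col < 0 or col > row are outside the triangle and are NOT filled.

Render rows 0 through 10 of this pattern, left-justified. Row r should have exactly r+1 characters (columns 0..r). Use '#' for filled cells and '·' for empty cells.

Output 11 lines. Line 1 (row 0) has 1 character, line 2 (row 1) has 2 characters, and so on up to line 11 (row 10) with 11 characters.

r0=0: #
r1=1: ##
r2=10: #·#
r3=11: ####
r4=100: #···#
r5=101: ##··##
r6=110: #·#·#·#
r7=111: ########
r8=1000: #·······#
r9=1001: ##······##
r10=1010: #·#·····#·#

Answer: #
##
#·#
####
#···#
##··##
#·#·#·#
########
#·······#
##······##
#·#·····#·#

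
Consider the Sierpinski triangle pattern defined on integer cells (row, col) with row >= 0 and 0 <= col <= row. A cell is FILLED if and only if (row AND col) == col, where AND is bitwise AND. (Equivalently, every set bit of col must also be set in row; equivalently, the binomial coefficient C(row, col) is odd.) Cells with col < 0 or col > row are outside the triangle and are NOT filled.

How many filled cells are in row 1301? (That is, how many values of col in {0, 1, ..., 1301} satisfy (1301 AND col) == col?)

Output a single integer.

1301 in binary = 10100010101
popcount(1301) = number of 1-bits in 10100010101 = 5
A col c satisfies (1301 AND c) == c iff every set bit of c is also set in 1301; each of the 5 set bits of 1301 can independently be on or off in c.
count = 2^5 = 32

Answer: 32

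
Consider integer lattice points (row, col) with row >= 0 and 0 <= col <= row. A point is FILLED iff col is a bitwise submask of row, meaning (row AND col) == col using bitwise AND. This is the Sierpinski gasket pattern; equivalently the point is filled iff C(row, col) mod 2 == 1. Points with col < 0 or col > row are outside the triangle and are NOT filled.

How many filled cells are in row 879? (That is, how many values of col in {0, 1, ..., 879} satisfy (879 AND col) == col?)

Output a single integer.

Answer: 256

Derivation:
879 in binary = 1101101111
popcount(879) = number of 1-bits in 1101101111 = 8
A col c satisfies (879 AND c) == c iff every set bit of c is also set in 879; each of the 8 set bits of 879 can independently be on or off in c.
count = 2^8 = 256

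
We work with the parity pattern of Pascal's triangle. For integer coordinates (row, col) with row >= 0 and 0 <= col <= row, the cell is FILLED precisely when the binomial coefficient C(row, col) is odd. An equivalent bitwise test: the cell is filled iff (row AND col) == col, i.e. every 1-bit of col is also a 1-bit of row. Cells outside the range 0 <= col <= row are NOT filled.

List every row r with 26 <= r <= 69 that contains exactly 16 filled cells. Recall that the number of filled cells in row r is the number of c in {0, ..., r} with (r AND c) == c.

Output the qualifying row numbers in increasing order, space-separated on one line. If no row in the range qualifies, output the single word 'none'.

Answer: 27 29 30 39 43 45 46 51 53 54 57 58 60

Derivation:
Row r has 2^popcount(r) filled cells, so we need popcount(r) = log2(16) = 4.
Scan r = 26..69 and keep those with exactly 4 one-bits:
r=26=11010 popcount=3 -> skip
r=27=11011 popcount=4 -> KEEP
r=28=11100 popcount=3 -> skip
r=29=11101 popcount=4 -> KEEP
r=30=11110 popcount=4 -> KEEP
r=31=11111 popcount=5 -> skip
r=32=100000 popcount=1 -> skip
r=33=100001 popcount=2 -> skip
r=34=100010 popcount=2 -> skip
r=35=100011 popcount=3 -> skip
r=36=100100 popcount=2 -> skip
r=37=100101 popcount=3 -> skip
r=38=100110 popcount=3 -> skip
r=39=100111 popcount=4 -> KEEP
r=40=101000 popcount=2 -> skip
r=41=101001 popcount=3 -> skip
r=42=101010 popcount=3 -> skip
r=43=101011 popcount=4 -> KEEP
r=44=101100 popcount=3 -> skip
r=45=101101 popcount=4 -> KEEP
r=46=101110 popcount=4 -> KEEP
r=47=101111 popcount=5 -> skip
r=48=110000 popcount=2 -> skip
r=49=110001 popcount=3 -> skip
r=50=110010 popcount=3 -> skip
r=51=110011 popcount=4 -> KEEP
r=52=110100 popcount=3 -> skip
r=53=110101 popcount=4 -> KEEP
r=54=110110 popcount=4 -> KEEP
r=55=110111 popcount=5 -> skip
r=56=111000 popcount=3 -> skip
r=57=111001 popcount=4 -> KEEP
r=58=111010 popcount=4 -> KEEP
r=59=111011 popcount=5 -> skip
r=60=111100 popcount=4 -> KEEP
r=61=111101 popcount=5 -> skip
r=62=111110 popcount=5 -> skip
r=63=111111 popcount=6 -> skip
r=64=1000000 popcount=1 -> skip
r=65=1000001 popcount=2 -> skip
r=66=1000010 popcount=2 -> skip
r=67=1000011 popcount=3 -> skip
r=68=1000100 popcount=2 -> skip
r=69=1000101 popcount=3 -> skip
Kept rows: 27 29 30 39 43 45 46 51 53 54 57 58 60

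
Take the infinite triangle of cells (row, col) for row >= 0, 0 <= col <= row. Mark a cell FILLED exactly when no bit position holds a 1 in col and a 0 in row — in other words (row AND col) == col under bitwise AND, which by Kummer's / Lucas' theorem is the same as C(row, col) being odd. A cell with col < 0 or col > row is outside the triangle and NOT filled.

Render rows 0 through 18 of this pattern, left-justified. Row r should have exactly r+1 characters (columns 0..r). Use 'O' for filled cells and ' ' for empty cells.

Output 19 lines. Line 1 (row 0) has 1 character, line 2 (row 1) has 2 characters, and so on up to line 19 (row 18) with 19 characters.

Answer: O
OO
O O
OOOO
O   O
OO  OO
O O O O
OOOOOOOO
O       O
OO      OO
O O     O O
OOOO    OOOO
O   O   O   O
OO  OO  OO  OO
O O O O O O O O
OOOOOOOOOOOOOOOO
O               O
OO              OO
O O             O O

Derivation:
r0=0: O
r1=1: OO
r2=10: O O
r3=11: OOOO
r4=100: O   O
r5=101: OO  OO
r6=110: O O O O
r7=111: OOOOOOOO
r8=1000: O       O
r9=1001: OO      OO
r10=1010: O O     O O
r11=1011: OOOO    OOOO
r12=1100: O   O   O   O
r13=1101: OO  OO  OO  OO
r14=1110: O O O O O O O O
r15=1111: OOOOOOOOOOOOOOOO
r16=10000: O               O
r17=10001: OO              OO
r18=10010: O O             O O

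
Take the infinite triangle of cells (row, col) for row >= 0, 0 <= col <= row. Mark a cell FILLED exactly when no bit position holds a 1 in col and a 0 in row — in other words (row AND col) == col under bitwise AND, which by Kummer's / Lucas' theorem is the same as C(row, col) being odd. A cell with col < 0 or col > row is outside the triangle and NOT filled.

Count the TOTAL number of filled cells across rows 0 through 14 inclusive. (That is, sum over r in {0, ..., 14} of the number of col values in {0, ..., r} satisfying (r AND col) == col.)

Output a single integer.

Answer: 65

Derivation:
r0=0 pc0: +1 =1
r1=1 pc1: +2 =3
r2=10 pc1: +2 =5
r3=11 pc2: +4 =9
r4=100 pc1: +2 =11
r5=101 pc2: +4 =15
r6=110 pc2: +4 =19
r7=111 pc3: +8 =27
r8=1000 pc1: +2 =29
r9=1001 pc2: +4 =33
r10=1010 pc2: +4 =37
r11=1011 pc3: +8 =45
r12=1100 pc2: +4 =49
r13=1101 pc3: +8 =57
r14=1110 pc3: +8 =65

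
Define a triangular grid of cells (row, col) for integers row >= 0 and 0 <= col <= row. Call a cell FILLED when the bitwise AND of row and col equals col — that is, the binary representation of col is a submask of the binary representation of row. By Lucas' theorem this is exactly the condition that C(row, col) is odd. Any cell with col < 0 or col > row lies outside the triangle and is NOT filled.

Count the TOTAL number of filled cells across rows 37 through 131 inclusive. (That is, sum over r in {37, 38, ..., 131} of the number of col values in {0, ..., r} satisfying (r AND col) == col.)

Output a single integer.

r37=100101 pc3: +8 =8
r38=100110 pc3: +8 =16
r39=100111 pc4: +16 =32
r40=101000 pc2: +4 =36
r41=101001 pc3: +8 =44
r42=101010 pc3: +8 =52
r43=101011 pc4: +16 =68
r44=101100 pc3: +8 =76
r45=101101 pc4: +16 =92
r46=101110 pc4: +16 =108
r47=101111 pc5: +32 =140
r48=110000 pc2: +4 =144
r49=110001 pc3: +8 =152
r50=110010 pc3: +8 =160
r51=110011 pc4: +16 =176
r52=110100 pc3: +8 =184
r53=110101 pc4: +16 =200
r54=110110 pc4: +16 =216
r55=110111 pc5: +32 =248
r56=111000 pc3: +8 =256
r57=111001 pc4: +16 =272
r58=111010 pc4: +16 =288
r59=111011 pc5: +32 =320
r60=111100 pc4: +16 =336
r61=111101 pc5: +32 =368
r62=111110 pc5: +32 =400
r63=111111 pc6: +64 =464
r64=1000000 pc1: +2 =466
r65=1000001 pc2: +4 =470
r66=1000010 pc2: +4 =474
r67=1000011 pc3: +8 =482
r68=1000100 pc2: +4 =486
r69=1000101 pc3: +8 =494
r70=1000110 pc3: +8 =502
r71=1000111 pc4: +16 =518
r72=1001000 pc2: +4 =522
r73=1001001 pc3: +8 =530
r74=1001010 pc3: +8 =538
r75=1001011 pc4: +16 =554
r76=1001100 pc3: +8 =562
r77=1001101 pc4: +16 =578
r78=1001110 pc4: +16 =594
r79=1001111 pc5: +32 =626
r80=1010000 pc2: +4 =630
r81=1010001 pc3: +8 =638
r82=1010010 pc3: +8 =646
r83=1010011 pc4: +16 =662
r84=1010100 pc3: +8 =670
r85=1010101 pc4: +16 =686
r86=1010110 pc4: +16 =702
r87=1010111 pc5: +32 =734
r88=1011000 pc3: +8 =742
r89=1011001 pc4: +16 =758
r90=1011010 pc4: +16 =774
r91=1011011 pc5: +32 =806
r92=1011100 pc4: +16 =822
r93=1011101 pc5: +32 =854
r94=1011110 pc5: +32 =886
r95=1011111 pc6: +64 =950
r96=1100000 pc2: +4 =954
r97=1100001 pc3: +8 =962
r98=1100010 pc3: +8 =970
r99=1100011 pc4: +16 =986
r100=1100100 pc3: +8 =994
r101=1100101 pc4: +16 =1010
r102=1100110 pc4: +16 =1026
r103=1100111 pc5: +32 =1058
r104=1101000 pc3: +8 =1066
r105=1101001 pc4: +16 =1082
r106=1101010 pc4: +16 =1098
r107=1101011 pc5: +32 =1130
r108=1101100 pc4: +16 =1146
r109=1101101 pc5: +32 =1178
r110=1101110 pc5: +32 =1210
r111=1101111 pc6: +64 =1274
r112=1110000 pc3: +8 =1282
r113=1110001 pc4: +16 =1298
r114=1110010 pc4: +16 =1314
r115=1110011 pc5: +32 =1346
r116=1110100 pc4: +16 =1362
r117=1110101 pc5: +32 =1394
r118=1110110 pc5: +32 =1426
r119=1110111 pc6: +64 =1490
r120=1111000 pc4: +16 =1506
r121=1111001 pc5: +32 =1538
r122=1111010 pc5: +32 =1570
r123=1111011 pc6: +64 =1634
r124=1111100 pc5: +32 =1666
r125=1111101 pc6: +64 =1730
r126=1111110 pc6: +64 =1794
r127=1111111 pc7: +128 =1922
r128=10000000 pc1: +2 =1924
r129=10000001 pc2: +4 =1928
r130=10000010 pc2: +4 =1932
r131=10000011 pc3: +8 =1940

Answer: 1940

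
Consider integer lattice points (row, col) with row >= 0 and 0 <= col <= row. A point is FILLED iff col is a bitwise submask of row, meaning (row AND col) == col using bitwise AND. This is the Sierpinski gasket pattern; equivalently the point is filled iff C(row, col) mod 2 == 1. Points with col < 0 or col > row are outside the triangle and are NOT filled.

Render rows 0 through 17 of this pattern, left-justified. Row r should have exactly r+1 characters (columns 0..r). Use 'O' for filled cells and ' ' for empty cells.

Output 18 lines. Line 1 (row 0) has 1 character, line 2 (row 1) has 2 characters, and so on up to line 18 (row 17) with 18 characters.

Answer: O
OO
O O
OOOO
O   O
OO  OO
O O O O
OOOOOOOO
O       O
OO      OO
O O     O O
OOOO    OOOO
O   O   O   O
OO  OO  OO  OO
O O O O O O O O
OOOOOOOOOOOOOOOO
O               O
OO              OO

Derivation:
r0=0: O
r1=1: OO
r2=10: O O
r3=11: OOOO
r4=100: O   O
r5=101: OO  OO
r6=110: O O O O
r7=111: OOOOOOOO
r8=1000: O       O
r9=1001: OO      OO
r10=1010: O O     O O
r11=1011: OOOO    OOOO
r12=1100: O   O   O   O
r13=1101: OO  OO  OO  OO
r14=1110: O O O O O O O O
r15=1111: OOOOOOOOOOOOOOOO
r16=10000: O               O
r17=10001: OO              OO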